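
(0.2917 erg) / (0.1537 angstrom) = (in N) 1898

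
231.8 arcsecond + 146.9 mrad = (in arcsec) 3.053e+04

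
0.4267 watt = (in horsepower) 0.0005722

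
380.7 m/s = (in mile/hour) 851.6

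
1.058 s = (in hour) 0.0002939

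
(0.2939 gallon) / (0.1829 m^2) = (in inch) 0.2395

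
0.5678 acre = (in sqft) 2.473e+04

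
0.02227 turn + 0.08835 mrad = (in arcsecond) 2.888e+04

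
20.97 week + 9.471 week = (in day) 213.1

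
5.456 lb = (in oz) 87.3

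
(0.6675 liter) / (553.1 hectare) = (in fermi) 1.207e+05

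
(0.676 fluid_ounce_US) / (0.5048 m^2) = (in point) 0.1123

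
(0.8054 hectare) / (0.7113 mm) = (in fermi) 1.132e+22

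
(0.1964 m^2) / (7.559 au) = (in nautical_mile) 9.378e-17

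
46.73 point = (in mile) 1.024e-05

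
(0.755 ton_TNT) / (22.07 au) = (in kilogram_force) 9.756e-05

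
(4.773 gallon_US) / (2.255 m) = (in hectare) 8.012e-07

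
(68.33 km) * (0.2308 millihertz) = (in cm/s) 1577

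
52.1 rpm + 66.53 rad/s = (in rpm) 687.4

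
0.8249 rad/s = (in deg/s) 47.26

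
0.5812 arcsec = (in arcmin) 0.009687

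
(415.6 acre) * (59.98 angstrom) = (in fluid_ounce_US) 341.1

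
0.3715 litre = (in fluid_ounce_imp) 13.07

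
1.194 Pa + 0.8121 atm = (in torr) 617.2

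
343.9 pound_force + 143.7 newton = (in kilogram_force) 170.6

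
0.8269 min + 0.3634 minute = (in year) 2.265e-06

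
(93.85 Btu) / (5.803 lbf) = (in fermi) 3.836e+18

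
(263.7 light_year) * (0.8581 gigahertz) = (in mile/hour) 4.789e+27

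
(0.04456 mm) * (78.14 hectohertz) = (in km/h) 1.253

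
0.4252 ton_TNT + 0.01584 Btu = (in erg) 1.779e+16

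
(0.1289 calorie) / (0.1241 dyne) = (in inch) 1.711e+07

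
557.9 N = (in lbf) 125.4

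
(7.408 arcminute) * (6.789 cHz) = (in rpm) 0.001397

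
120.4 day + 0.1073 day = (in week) 17.22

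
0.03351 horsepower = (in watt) 24.99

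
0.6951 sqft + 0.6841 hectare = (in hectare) 0.6841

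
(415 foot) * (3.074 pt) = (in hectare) 1.372e-05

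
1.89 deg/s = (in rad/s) 0.03299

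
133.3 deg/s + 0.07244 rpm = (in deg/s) 133.7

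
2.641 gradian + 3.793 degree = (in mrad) 107.7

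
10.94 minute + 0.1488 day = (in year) 0.0004285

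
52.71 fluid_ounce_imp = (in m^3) 0.001498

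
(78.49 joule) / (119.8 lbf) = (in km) 0.0001473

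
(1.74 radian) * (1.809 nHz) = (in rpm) 3.006e-08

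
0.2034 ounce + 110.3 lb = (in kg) 50.04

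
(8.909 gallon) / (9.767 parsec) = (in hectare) 1.119e-23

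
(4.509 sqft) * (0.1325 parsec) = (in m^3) 1.713e+15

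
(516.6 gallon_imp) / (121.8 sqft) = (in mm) 207.5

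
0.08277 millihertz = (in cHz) 0.008277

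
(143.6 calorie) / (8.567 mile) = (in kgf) 0.004444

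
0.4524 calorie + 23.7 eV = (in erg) 1.893e+07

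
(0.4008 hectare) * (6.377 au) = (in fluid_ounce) 1.293e+20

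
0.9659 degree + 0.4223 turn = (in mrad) 2670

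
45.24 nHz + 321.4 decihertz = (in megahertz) 3.214e-05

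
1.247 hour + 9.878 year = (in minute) 5.192e+06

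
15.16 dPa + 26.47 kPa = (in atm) 0.2613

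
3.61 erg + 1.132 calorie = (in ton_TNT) 1.132e-09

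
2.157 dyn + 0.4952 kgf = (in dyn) 4.856e+05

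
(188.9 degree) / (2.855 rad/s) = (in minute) 0.01925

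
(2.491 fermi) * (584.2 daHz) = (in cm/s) 1.455e-09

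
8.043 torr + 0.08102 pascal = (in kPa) 1.072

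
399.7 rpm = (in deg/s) 2398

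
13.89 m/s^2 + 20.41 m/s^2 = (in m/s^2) 34.3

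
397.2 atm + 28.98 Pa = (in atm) 397.2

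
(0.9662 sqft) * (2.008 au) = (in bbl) 1.696e+11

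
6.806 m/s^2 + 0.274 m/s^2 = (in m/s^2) 7.08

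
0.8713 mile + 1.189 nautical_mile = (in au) 2.409e-08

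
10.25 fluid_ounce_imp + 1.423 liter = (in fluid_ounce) 57.97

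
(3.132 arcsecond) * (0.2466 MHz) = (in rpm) 35.76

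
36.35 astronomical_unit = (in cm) 5.438e+14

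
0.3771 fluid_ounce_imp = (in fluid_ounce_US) 0.3623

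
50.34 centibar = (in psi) 7.301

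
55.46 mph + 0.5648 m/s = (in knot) 49.29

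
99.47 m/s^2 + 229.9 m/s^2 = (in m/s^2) 329.4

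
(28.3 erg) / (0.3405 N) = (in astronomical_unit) 5.556e-17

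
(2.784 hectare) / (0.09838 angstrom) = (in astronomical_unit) 1.892e+04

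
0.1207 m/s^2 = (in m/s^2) 0.1207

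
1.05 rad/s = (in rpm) 10.03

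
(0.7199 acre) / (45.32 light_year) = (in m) 6.795e-15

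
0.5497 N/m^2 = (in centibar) 0.0005497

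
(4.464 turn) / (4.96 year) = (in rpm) 1.712e-06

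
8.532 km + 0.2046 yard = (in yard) 9331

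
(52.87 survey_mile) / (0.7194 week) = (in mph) 0.4375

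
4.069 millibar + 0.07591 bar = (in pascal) 7998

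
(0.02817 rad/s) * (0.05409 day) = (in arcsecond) 2.715e+07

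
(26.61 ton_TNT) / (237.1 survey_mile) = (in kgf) 2.975e+04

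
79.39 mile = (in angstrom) 1.278e+15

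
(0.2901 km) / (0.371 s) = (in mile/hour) 1749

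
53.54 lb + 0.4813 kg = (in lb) 54.6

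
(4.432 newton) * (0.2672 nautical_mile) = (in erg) 2.193e+10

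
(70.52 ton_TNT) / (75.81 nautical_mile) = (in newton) 2.102e+06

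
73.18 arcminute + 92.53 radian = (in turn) 14.73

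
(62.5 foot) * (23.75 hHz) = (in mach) 132.9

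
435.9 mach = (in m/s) 1.484e+05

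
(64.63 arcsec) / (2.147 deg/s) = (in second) 0.008362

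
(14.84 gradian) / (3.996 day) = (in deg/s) 3.868e-05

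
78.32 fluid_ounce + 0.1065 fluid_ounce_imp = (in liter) 2.319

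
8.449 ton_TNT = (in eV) 2.206e+29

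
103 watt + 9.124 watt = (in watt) 112.1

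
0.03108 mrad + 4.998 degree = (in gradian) 5.555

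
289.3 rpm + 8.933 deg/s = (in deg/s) 1745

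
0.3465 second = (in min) 0.005775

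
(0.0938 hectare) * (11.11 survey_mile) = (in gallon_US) 4.431e+09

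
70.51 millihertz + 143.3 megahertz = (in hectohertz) 1.433e+06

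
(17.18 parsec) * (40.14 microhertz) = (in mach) 6.249e+10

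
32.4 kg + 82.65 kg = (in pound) 253.6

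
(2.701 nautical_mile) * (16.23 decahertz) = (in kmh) 2.923e+06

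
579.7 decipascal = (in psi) 0.008408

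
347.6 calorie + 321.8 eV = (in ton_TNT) 3.476e-07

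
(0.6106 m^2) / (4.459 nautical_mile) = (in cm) 0.007394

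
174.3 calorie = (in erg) 7.293e+09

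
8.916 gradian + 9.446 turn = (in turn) 9.468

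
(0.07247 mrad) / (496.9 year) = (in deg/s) 2.65e-13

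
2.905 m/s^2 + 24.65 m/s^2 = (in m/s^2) 27.55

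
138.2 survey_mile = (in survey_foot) 7.297e+05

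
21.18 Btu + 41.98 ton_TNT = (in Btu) 1.665e+08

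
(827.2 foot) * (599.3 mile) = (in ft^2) 2.618e+09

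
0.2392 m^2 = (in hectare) 2.392e-05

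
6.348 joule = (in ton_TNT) 1.517e-09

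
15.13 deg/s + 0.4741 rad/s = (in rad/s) 0.7382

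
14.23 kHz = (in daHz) 1423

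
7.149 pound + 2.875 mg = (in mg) 3.243e+06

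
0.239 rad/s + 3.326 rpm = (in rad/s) 0.5873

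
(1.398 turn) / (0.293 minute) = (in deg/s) 28.63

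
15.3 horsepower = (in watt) 1.141e+04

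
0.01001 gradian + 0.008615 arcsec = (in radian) 0.0001573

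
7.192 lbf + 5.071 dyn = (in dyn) 3.199e+06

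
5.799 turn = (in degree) 2088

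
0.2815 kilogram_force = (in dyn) 2.761e+05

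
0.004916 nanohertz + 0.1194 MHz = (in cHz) 1.194e+07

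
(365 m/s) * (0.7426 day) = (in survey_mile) 1.455e+04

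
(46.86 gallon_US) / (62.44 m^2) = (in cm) 0.2841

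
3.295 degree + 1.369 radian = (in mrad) 1427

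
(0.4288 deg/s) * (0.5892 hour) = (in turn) 2.526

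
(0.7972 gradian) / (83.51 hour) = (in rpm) 3.978e-07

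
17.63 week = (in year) 0.3381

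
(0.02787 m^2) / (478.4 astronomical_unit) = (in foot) 1.278e-15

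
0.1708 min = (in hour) 0.002847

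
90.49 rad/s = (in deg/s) 5185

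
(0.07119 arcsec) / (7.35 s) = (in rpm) 4.484e-07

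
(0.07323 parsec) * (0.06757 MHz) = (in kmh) 5.497e+20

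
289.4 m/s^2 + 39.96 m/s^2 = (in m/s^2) 329.4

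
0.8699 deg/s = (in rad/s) 0.01518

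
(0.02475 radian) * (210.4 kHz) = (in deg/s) 2.984e+05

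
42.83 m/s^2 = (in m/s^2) 42.83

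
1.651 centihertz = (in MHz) 1.651e-08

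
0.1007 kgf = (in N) 0.9875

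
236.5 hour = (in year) 0.027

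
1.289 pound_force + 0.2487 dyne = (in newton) 5.734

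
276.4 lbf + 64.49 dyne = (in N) 1229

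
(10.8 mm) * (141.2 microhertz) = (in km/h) 5.49e-06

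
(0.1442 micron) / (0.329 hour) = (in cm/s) 1.217e-08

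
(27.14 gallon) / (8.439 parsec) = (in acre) 9.749e-23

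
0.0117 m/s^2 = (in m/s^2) 0.0117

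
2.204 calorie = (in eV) 5.756e+19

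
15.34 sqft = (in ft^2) 15.34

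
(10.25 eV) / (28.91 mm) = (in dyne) 5.68e-12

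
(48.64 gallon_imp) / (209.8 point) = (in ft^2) 32.16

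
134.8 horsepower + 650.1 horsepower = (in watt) 5.853e+05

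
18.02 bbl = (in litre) 2865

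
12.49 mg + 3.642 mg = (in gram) 0.01613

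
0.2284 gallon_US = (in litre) 0.8646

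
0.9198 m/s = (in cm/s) 91.98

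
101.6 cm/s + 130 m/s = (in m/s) 131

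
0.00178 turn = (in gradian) 0.712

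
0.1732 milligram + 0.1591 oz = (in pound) 0.009944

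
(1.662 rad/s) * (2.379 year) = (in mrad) 1.247e+11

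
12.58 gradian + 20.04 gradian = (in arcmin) 1761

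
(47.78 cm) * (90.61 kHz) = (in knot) 8.416e+04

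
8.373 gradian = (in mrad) 131.5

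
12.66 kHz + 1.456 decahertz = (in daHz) 1267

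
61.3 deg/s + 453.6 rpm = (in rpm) 463.8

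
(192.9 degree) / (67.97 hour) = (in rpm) 0.0001314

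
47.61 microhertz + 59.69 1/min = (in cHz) 99.49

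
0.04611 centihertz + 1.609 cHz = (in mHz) 16.55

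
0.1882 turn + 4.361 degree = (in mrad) 1259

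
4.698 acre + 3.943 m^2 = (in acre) 4.699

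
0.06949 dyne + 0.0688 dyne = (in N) 1.383e-06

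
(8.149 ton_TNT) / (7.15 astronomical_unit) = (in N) 0.03188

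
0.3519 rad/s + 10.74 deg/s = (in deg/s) 30.9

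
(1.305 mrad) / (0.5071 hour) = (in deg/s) 4.096e-05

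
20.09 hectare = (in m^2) 2.009e+05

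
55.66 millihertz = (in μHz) 5.566e+04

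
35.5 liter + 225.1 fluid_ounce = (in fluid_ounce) 1425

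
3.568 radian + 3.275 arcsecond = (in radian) 3.568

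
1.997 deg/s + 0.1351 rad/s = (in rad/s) 0.17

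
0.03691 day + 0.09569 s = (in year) 0.0001011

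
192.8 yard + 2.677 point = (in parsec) 5.713e-15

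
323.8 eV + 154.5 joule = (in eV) 9.643e+20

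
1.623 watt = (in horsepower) 0.002176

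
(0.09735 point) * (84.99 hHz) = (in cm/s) 29.19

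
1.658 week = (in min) 1.671e+04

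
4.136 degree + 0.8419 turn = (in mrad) 5362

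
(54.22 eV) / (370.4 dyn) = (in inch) 9.233e-14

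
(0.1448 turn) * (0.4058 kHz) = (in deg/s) 2.115e+04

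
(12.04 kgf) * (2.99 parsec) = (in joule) 1.089e+19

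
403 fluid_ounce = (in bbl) 0.07496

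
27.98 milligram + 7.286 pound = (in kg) 3.305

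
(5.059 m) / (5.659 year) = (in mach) 8.325e-11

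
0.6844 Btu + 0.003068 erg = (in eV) 4.507e+21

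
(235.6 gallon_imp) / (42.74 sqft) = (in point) 764.6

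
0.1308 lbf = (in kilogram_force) 0.05933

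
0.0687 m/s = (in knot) 0.1335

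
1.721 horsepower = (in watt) 1283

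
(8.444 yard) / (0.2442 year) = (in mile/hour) 2.243e-06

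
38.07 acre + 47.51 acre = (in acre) 85.58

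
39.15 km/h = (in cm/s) 1088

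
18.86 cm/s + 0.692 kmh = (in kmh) 1.371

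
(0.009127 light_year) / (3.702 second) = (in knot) 4.534e+13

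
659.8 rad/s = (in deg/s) 3.78e+04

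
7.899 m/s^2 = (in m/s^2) 7.899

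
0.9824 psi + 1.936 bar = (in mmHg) 1503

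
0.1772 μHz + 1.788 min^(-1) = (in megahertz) 2.98e-08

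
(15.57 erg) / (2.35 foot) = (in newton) 2.174e-06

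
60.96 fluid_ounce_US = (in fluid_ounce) 60.96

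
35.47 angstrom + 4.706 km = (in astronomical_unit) 3.146e-08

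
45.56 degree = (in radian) 0.7952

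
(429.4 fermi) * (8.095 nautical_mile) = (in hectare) 6.438e-13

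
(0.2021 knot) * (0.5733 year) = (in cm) 1.88e+08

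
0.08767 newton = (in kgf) 0.00894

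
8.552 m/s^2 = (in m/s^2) 8.552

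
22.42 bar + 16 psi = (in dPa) 2.352e+07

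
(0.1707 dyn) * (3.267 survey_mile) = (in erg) 8.975e+04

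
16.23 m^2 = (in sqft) 174.7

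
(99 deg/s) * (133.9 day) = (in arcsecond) 4.123e+12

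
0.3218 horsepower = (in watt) 240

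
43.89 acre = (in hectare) 17.76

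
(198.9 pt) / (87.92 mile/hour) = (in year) 5.661e-11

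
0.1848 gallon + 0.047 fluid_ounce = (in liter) 0.7009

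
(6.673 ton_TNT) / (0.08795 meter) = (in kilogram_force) 3.237e+10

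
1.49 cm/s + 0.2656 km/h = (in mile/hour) 0.1984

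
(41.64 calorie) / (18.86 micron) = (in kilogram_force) 9.42e+05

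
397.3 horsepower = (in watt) 2.963e+05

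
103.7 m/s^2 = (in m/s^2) 103.7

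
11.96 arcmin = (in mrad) 3.479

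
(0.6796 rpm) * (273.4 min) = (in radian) 1167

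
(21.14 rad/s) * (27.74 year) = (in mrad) 1.849e+13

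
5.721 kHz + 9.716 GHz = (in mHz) 9.716e+12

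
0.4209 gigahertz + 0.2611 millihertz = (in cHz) 4.209e+10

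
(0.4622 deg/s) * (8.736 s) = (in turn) 0.01122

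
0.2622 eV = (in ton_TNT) 1.004e-29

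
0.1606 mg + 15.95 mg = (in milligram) 16.11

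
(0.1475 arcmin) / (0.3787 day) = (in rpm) 1.252e-08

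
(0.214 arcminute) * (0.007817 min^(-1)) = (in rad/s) 8.11e-09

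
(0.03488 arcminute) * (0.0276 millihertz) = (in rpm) 2.674e-09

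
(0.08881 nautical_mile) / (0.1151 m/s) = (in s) 1429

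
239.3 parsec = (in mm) 7.384e+21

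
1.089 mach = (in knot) 720.8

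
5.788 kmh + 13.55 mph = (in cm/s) 766.5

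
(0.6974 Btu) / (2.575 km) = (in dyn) 2.857e+04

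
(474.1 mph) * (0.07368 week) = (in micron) 9.444e+12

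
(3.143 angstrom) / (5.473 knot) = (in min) 1.86e-12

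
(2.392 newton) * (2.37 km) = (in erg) 5.669e+10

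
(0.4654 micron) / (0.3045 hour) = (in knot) 8.253e-10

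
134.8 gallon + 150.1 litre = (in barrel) 4.154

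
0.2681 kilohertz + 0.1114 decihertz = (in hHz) 2.681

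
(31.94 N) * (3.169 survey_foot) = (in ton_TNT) 7.374e-09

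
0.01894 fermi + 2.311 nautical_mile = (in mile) 2.659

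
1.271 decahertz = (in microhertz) 1.271e+07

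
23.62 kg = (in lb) 52.07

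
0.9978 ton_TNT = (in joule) 4.175e+09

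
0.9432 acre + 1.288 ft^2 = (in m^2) 3817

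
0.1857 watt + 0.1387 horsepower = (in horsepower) 0.1389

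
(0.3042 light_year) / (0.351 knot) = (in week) 2.635e+10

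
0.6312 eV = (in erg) 1.011e-12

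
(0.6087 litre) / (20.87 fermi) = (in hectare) 2.917e+06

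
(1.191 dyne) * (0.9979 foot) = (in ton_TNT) 8.658e-16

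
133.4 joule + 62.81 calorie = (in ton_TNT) 9.469e-08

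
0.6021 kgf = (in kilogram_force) 0.6021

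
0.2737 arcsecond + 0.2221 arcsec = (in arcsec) 0.4958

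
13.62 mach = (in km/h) 1.67e+04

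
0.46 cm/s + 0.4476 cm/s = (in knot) 0.01764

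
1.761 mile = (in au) 1.894e-08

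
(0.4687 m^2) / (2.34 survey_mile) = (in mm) 0.1245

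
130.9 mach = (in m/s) 4.457e+04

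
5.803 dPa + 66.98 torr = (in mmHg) 66.98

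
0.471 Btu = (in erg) 4.969e+09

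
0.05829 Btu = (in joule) 61.5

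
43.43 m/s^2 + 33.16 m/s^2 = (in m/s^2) 76.59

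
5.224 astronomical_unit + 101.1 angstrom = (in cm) 7.815e+13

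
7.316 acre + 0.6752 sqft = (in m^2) 2.961e+04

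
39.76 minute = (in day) 0.02761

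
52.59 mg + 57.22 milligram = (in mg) 109.8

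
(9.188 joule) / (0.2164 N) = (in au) 2.838e-10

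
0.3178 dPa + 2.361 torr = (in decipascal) 3148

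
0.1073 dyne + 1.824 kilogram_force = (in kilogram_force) 1.824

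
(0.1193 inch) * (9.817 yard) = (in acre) 6.722e-06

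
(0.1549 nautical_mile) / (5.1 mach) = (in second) 0.1652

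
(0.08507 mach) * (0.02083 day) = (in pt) 1.478e+08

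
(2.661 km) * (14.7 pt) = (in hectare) 0.00138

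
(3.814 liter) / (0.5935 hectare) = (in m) 6.426e-07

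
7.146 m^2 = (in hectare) 0.0007146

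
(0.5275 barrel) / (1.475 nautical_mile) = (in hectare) 3.07e-09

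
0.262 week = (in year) 0.005025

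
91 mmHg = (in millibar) 121.3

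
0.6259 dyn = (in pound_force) 1.407e-06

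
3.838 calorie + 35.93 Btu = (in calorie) 9064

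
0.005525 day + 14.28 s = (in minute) 8.194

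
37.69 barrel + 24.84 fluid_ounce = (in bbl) 37.69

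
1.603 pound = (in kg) 0.7271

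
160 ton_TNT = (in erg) 6.694e+18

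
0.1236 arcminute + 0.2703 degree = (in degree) 0.2724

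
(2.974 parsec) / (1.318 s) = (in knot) 1.353e+17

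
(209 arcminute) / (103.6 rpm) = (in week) 9.266e-09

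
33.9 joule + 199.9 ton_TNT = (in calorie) 1.999e+11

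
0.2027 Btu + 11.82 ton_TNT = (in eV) 3.087e+29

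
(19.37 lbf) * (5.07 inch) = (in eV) 6.925e+19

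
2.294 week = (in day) 16.06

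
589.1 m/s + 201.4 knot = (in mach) 2.034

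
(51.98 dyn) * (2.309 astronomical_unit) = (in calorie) 4.291e+07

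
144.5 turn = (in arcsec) 1.873e+08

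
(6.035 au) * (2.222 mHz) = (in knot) 3.899e+09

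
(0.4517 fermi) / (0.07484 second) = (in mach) 1.773e-17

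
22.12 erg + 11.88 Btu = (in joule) 1.253e+04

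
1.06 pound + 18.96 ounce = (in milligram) 1.018e+06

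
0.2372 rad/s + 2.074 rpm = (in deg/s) 26.03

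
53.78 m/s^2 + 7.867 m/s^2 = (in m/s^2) 61.65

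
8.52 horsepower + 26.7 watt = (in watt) 6380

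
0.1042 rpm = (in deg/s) 0.6252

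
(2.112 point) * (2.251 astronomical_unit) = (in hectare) 2.509e+04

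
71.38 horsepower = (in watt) 5.323e+04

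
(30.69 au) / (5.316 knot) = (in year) 5.323e+04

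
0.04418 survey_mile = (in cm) 7110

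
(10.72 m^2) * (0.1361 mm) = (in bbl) 0.009177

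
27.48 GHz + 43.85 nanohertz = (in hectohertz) 2.748e+08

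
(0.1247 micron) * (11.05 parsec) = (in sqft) 4.577e+11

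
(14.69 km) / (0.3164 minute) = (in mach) 2.273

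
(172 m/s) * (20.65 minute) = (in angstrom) 2.131e+15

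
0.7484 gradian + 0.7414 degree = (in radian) 0.0247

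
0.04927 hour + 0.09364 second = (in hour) 0.0493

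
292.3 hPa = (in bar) 0.2923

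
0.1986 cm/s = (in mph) 0.004443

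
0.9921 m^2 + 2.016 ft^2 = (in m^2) 1.179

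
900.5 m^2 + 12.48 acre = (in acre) 12.7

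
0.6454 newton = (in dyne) 6.454e+04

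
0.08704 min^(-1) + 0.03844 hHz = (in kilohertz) 0.003845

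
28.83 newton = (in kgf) 2.94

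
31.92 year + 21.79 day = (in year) 31.98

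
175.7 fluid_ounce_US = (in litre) 5.196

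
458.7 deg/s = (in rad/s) 8.006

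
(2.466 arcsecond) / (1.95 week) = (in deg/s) 5.808e-10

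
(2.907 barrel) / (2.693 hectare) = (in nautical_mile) 9.267e-09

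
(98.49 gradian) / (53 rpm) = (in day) 3.226e-06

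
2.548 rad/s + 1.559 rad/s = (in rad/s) 4.107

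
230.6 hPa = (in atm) 0.2276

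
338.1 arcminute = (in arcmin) 338.1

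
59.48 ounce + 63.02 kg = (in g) 6.471e+04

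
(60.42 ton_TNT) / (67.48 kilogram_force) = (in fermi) 3.82e+23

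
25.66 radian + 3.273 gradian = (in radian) 25.71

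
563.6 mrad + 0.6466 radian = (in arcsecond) 2.496e+05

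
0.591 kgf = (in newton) 5.796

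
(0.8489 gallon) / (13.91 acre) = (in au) 3.816e-19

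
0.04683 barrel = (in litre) 7.445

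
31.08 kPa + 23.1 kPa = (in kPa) 54.18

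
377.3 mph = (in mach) 0.4954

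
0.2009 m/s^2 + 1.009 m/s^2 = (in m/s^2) 1.21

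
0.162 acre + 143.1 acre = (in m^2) 5.798e+05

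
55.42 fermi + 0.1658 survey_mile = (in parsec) 8.647e-15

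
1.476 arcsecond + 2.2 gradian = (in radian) 0.03456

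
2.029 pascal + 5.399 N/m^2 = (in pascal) 7.428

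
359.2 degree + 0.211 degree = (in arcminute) 2.156e+04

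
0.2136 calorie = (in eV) 5.578e+18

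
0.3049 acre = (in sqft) 1.328e+04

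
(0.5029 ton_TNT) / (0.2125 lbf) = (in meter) 2.226e+09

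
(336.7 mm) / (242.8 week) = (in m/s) 2.293e-09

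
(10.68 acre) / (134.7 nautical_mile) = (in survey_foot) 0.5684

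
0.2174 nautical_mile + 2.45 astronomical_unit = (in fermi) 3.665e+26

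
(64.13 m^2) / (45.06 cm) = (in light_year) 1.504e-14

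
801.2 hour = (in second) 2.884e+06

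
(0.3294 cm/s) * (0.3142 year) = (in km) 32.64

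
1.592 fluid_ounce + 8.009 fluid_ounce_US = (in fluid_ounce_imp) 9.993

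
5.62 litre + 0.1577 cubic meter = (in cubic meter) 0.1633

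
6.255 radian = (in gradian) 398.2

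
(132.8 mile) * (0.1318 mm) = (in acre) 0.006961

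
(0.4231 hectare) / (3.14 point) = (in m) 3.82e+06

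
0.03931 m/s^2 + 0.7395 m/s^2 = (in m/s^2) 0.7788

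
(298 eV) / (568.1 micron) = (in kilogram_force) 8.57e-15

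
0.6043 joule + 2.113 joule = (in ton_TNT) 6.495e-10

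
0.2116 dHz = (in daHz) 0.002116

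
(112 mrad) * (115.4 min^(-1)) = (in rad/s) 0.2154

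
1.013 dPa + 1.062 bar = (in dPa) 1.062e+06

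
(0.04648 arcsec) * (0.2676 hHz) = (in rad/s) 6.03e-06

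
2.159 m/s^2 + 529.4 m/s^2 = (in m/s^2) 531.6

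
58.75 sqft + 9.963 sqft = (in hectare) 0.0006384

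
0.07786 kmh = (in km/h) 0.07786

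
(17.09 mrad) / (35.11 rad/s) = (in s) 0.0004868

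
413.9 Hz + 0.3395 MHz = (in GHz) 0.0003399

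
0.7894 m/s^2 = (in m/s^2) 0.7894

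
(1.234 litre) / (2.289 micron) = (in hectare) 0.05391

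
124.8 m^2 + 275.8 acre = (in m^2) 1.116e+06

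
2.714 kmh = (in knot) 1.465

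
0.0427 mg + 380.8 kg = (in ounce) 1.343e+04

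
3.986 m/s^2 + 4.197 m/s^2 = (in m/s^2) 8.183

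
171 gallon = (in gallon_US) 171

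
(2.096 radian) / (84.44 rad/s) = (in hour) 6.895e-06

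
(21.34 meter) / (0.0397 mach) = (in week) 2.61e-06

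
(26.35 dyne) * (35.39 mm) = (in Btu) 8.839e-09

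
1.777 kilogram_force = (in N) 17.43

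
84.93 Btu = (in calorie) 2.142e+04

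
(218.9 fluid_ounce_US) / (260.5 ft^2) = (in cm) 0.02675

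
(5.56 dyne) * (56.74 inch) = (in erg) 801.3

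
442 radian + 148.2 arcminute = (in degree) 2.533e+04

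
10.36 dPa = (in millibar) 0.01036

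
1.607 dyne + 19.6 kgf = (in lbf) 43.21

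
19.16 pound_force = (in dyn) 8.523e+06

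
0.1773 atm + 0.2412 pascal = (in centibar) 17.97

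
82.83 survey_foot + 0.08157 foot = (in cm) 2527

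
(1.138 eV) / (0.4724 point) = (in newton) 1.094e-15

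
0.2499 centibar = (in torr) 1.874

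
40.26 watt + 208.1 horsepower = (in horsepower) 208.2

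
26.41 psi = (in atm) 1.797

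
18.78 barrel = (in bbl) 18.78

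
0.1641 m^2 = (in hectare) 1.641e-05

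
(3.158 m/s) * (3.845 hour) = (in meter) 4.371e+04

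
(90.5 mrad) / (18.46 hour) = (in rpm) 1.3e-05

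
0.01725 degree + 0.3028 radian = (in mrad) 303.1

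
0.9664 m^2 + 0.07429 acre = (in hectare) 0.03016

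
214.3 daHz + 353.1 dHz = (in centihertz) 2.178e+05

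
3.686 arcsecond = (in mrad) 0.01787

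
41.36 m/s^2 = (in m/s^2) 41.36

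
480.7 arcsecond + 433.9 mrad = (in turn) 0.06943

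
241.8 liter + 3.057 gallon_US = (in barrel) 1.594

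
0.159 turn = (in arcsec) 2.061e+05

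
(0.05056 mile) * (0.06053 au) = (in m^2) 7.368e+11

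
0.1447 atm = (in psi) 2.127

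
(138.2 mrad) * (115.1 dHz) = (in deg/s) 91.14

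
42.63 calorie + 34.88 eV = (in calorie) 42.63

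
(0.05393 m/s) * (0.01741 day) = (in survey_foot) 266.2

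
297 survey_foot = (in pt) 2.566e+05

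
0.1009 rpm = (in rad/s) 0.01057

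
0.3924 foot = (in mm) 119.6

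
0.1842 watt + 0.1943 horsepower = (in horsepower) 0.1945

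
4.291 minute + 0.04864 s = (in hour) 0.07153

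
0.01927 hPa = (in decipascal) 19.27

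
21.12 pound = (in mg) 9.58e+06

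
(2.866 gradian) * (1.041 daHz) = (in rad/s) 0.4686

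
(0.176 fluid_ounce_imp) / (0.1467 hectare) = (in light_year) 3.603e-25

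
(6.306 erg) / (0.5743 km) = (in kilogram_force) 1.12e-10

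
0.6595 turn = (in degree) 237.4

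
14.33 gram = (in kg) 0.01433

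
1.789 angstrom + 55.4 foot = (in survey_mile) 0.01049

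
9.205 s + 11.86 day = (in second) 1.025e+06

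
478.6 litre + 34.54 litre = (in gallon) 135.6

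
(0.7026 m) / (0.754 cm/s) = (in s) 93.18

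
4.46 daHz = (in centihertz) 4460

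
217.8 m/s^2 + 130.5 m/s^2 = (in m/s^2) 348.3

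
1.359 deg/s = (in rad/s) 0.02372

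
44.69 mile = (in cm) 7.192e+06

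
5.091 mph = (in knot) 4.424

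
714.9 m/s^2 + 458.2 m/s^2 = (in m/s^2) 1173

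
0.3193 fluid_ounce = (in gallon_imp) 0.002077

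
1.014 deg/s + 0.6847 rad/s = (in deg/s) 40.24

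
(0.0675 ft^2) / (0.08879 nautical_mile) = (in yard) 4.171e-05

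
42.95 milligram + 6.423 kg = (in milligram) 6.423e+06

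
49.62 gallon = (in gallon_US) 49.62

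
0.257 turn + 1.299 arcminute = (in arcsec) 3.331e+05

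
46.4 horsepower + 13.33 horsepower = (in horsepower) 59.73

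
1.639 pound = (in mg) 7.434e+05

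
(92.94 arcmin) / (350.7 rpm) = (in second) 0.0007361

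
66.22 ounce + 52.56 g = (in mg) 1.93e+06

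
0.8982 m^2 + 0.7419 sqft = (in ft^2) 10.41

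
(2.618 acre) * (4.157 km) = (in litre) 4.404e+10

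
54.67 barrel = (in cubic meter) 8.692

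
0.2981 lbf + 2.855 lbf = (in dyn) 1.403e+06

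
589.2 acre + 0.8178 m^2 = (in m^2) 2.384e+06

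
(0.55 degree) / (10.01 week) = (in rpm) 1.514e-08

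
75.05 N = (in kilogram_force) 7.653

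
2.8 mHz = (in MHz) 2.8e-09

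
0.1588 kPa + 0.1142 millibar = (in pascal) 170.2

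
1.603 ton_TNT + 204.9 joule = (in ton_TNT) 1.603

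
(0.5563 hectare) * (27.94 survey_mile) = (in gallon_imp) 5.502e+10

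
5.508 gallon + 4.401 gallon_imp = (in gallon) 10.79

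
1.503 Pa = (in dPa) 15.03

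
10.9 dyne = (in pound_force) 2.45e-05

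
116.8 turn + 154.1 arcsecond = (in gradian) 4.672e+04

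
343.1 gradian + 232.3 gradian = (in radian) 9.038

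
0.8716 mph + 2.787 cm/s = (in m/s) 0.4175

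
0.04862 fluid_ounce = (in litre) 0.001438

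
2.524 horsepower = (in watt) 1882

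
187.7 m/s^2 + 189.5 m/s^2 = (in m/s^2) 377.2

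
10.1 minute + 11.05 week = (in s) 6.684e+06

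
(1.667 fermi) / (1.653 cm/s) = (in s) 1.008e-13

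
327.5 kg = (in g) 3.275e+05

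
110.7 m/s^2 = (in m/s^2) 110.7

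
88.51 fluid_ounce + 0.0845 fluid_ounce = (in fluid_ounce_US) 88.59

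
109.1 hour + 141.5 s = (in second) 3.929e+05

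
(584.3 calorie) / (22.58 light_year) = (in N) 1.144e-14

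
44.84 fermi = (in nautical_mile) 2.421e-17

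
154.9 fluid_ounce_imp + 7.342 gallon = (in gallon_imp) 7.082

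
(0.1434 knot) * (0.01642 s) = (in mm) 1.211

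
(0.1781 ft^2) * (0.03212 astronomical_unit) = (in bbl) 5.001e+08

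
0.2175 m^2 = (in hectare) 2.175e-05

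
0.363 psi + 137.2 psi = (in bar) 9.485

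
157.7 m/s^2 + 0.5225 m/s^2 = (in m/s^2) 158.2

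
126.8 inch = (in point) 9130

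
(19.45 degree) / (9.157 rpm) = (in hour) 9.834e-05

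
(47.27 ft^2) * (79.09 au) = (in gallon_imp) 1.143e+16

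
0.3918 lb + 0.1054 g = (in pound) 0.392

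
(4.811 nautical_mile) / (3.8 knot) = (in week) 0.007536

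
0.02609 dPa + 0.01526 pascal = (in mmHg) 0.000134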